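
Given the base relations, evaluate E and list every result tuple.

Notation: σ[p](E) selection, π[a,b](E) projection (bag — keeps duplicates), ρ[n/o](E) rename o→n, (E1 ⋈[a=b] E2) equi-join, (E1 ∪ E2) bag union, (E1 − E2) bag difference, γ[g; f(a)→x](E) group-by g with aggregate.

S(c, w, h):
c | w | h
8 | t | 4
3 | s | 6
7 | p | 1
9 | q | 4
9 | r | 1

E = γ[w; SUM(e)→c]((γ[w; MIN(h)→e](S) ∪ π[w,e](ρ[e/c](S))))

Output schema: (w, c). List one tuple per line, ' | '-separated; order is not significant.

Subexpression sizes:
  S → 5
  γ[w; MIN(h)→e](S) → 5
  S → 5
  ρ[e/c](S) → 5
  π[w,e](ρ[e/c](S)) → 5
  (γ[w; MIN(h)→e](S) ∪ π[w,e](ρ[e/c](S))) → 10
  γ[w; SUM(e)→c]((γ[w; MIN(h)→e](S) ∪ π[w,e](ρ[e/c](S)))) → 5

== RESULT ==
w | c
p | 8
q | 13
r | 10
s | 9
t | 12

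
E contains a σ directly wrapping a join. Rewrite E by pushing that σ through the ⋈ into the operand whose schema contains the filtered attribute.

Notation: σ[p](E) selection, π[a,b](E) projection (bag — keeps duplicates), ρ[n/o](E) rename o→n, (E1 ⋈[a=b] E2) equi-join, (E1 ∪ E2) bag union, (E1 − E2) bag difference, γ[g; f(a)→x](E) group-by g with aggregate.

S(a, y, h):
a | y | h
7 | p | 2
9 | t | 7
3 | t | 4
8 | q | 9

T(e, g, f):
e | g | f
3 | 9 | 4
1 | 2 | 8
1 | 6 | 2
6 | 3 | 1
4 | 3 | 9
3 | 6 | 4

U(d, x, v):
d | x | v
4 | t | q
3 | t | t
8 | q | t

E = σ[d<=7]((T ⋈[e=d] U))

σ filters on d, owned by the right side.
E' = (T ⋈[e=d] σ[d<=7](U))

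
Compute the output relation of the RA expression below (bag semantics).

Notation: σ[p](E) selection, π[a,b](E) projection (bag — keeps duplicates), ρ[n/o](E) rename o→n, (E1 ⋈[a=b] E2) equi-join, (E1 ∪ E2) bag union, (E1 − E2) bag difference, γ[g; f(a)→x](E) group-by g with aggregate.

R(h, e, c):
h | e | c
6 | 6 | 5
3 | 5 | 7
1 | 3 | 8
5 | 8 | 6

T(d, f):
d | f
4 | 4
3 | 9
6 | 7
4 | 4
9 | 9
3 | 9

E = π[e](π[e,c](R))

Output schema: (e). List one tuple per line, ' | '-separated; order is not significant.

Per-node cardinality:
  R → 4
  π[e,c](R) → 4
  π[e](π[e,c](R)) → 4

== RESULT ==
e
3
5
6
8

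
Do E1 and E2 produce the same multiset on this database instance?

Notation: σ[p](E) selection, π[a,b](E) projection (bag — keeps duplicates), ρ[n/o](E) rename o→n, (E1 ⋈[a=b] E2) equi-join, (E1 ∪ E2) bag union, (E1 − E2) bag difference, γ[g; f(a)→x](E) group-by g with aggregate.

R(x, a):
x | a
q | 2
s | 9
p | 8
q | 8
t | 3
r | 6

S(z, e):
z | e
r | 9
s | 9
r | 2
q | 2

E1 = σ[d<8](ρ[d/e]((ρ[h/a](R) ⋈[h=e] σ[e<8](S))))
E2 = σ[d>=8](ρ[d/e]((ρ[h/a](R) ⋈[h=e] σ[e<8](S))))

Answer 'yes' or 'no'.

E1 per-node cardinality:
  R → 6
  ρ[h/a](R) → 6
  S → 4
  σ[e<8](S) → 2
  (ρ[h/a](R) ⋈[h=e] σ[e<8](S)) → 2
  ρ[d/e]((ρ[h/a](R) ⋈[h=e] σ[e<8](S))) → 2
  σ[d<8](ρ[d/e]((ρ[h/a](R) ⋈[h=e] σ[e<8](S)))) → 2
E2 per-node cardinality:
  R → 6
  ρ[h/a](R) → 6
  S → 4
  σ[e<8](S) → 2
  (ρ[h/a](R) ⋈[h=e] σ[e<8](S)) → 2
  ρ[d/e]((ρ[h/a](R) ⋈[h=e] σ[e<8](S))) → 2
  σ[d>=8](ρ[d/e]((ρ[h/a](R) ⋈[h=e] σ[e<8](S)))) → 0

E1 result:
x | h | z | d
q | 2 | q | 2
q | 2 | r | 2
E2 result:
x | h | z | d
(0 rows)
Witness: ('q', 2, 'r', 2) appears 1× in E1 but 0× in E2.

no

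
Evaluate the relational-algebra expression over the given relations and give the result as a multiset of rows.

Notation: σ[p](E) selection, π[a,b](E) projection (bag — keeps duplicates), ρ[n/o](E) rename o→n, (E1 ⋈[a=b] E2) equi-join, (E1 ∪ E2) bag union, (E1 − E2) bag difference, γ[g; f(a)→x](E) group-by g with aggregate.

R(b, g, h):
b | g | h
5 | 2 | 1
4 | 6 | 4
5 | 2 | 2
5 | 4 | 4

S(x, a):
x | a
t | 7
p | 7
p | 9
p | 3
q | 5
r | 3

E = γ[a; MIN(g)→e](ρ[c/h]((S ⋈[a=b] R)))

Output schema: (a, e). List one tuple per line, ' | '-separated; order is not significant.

Per-node cardinality:
  S → 6
  R → 4
  (S ⋈[a=b] R) → 3
  ρ[c/h]((S ⋈[a=b] R)) → 3
  γ[a; MIN(g)→e](ρ[c/h]((S ⋈[a=b] R))) → 1

== RESULT ==
a | e
5 | 2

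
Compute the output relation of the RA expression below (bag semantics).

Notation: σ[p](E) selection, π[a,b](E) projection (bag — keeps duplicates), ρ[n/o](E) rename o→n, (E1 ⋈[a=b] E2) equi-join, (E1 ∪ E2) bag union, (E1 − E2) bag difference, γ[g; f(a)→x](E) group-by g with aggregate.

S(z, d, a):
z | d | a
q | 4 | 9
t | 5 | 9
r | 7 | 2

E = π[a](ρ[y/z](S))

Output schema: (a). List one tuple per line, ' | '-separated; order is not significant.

Row counts bottom-up:
  S → 3
  ρ[y/z](S) → 3
  π[a](ρ[y/z](S)) → 3

== RESULT ==
a
2
9
9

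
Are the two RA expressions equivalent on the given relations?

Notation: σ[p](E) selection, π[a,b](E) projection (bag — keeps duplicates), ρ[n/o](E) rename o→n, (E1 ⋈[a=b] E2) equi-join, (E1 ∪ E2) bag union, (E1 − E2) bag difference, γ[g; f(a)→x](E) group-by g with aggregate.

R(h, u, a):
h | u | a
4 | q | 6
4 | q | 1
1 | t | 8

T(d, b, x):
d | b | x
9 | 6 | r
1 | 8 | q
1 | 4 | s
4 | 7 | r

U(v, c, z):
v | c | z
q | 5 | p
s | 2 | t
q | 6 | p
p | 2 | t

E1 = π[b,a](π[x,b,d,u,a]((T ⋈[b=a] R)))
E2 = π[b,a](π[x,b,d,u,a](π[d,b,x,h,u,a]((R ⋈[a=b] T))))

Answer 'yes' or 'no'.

E1 row counts bottom-up:
  T → 4
  R → 3
  (T ⋈[b=a] R) → 2
  π[x,b,d,u,a]((T ⋈[b=a] R)) → 2
  π[b,a](π[x,b,d,u,a]((T ⋈[b=a] R))) → 2
E2 row counts bottom-up:
  R → 3
  T → 4
  (R ⋈[a=b] T) → 2
  π[d,b,x,h,u,a]((R ⋈[a=b] T)) → 2
  π[x,b,d,u,a](π[d,b,x,h,u,a]((R ⋈[a=b] T))) → 2
  π[b,a](π[x,b,d,u,a](π[d,b,x,h,u,a]((R ⋈[a=b] T)))) → 2

E1 and E2 produce the same multiset:
b | a
6 | 6
8 | 8

yes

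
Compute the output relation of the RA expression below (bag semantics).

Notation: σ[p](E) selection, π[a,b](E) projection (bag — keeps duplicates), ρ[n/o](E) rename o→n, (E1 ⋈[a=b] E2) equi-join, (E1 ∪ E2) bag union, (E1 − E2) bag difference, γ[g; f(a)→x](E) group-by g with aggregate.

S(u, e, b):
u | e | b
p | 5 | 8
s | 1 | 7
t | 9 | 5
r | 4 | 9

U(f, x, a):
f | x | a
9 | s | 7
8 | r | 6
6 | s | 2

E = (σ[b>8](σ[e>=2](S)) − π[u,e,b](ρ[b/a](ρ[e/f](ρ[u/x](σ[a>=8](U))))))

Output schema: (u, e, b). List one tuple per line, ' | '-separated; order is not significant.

Row counts bottom-up:
  S → 4
  σ[e>=2](S) → 3
  σ[b>8](σ[e>=2](S)) → 1
  U → 3
  σ[a>=8](U) → 0
  ρ[u/x](σ[a>=8](U)) → 0
  ρ[e/f](ρ[u/x](σ[a>=8](U))) → 0
  ρ[b/a](ρ[e/f](ρ[u/x](σ[a>=8](U)))) → 0
  π[u,e,b](ρ[b/a](ρ[e/f](ρ[u/x](σ[a>=8](U))))) → 0
  (σ[b>8](σ[e>=2](S)) − π[u,e,b](ρ[b/a](ρ[e/f](ρ[u/x](σ[a>=8](U)))))) → 1

== RESULT ==
u | e | b
r | 4 | 9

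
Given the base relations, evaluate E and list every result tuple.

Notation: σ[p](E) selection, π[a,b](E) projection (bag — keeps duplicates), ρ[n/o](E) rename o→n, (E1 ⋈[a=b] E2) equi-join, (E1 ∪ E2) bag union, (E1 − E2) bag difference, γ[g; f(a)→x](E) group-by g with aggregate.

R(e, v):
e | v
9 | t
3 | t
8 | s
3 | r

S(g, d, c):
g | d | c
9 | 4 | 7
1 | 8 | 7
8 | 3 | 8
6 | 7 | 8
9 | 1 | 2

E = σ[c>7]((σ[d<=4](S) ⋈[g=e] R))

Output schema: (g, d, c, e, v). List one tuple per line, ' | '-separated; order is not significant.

Subexpression sizes:
  S → 5
  σ[d<=4](S) → 3
  R → 4
  (σ[d<=4](S) ⋈[g=e] R) → 3
  σ[c>7]((σ[d<=4](S) ⋈[g=e] R)) → 1

== RESULT ==
g | d | c | e | v
8 | 3 | 8 | 8 | s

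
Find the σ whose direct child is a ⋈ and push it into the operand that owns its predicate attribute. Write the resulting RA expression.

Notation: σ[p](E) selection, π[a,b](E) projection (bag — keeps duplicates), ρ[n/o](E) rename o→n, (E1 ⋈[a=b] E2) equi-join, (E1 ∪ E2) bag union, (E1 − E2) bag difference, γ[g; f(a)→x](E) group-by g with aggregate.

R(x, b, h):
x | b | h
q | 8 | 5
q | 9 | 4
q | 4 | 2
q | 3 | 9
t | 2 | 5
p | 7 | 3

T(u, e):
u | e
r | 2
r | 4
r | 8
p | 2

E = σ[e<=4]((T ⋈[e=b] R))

σ filters on e, owned by the left side.
E' = (σ[e<=4](T) ⋈[e=b] R)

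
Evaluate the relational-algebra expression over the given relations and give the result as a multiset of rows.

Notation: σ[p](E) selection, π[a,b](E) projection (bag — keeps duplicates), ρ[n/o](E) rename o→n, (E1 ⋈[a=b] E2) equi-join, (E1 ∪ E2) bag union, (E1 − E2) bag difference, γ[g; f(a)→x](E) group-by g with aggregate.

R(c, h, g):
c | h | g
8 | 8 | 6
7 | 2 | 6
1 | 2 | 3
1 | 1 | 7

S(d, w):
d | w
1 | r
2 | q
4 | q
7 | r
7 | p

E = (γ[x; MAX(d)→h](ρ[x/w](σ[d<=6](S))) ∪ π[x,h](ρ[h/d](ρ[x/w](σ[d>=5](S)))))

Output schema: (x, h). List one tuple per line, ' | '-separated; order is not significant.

Stepwise |·|:
  S → 5
  σ[d<=6](S) → 3
  ρ[x/w](σ[d<=6](S)) → 3
  γ[x; MAX(d)→h](ρ[x/w](σ[d<=6](S))) → 2
  S → 5
  σ[d>=5](S) → 2
  ρ[x/w](σ[d>=5](S)) → 2
  ρ[h/d](ρ[x/w](σ[d>=5](S))) → 2
  π[x,h](ρ[h/d](ρ[x/w](σ[d>=5](S)))) → 2
  (γ[x; MAX(d)→h](ρ[x/w](σ[d<=6](S))) ∪ π[x,h](ρ[h/d](ρ[x/w](σ[d>=5](S))))) → 4

== RESULT ==
x | h
p | 7
q | 4
r | 1
r | 7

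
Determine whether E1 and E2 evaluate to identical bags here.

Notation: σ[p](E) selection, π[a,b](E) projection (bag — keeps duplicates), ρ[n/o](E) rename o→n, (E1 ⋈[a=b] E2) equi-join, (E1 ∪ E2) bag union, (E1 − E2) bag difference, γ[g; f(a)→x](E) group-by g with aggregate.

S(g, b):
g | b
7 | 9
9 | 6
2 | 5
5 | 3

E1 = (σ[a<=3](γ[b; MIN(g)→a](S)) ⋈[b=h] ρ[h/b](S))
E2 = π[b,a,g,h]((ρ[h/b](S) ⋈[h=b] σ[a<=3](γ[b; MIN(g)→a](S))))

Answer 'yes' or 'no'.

E1 stepwise |·|:
  S → 4
  γ[b; MIN(g)→a](S) → 4
  σ[a<=3](γ[b; MIN(g)→a](S)) → 1
  S → 4
  ρ[h/b](S) → 4
  (σ[a<=3](γ[b; MIN(g)→a](S)) ⋈[b=h] ρ[h/b](S)) → 1
E2 stepwise |·|:
  S → 4
  ρ[h/b](S) → 4
  S → 4
  γ[b; MIN(g)→a](S) → 4
  σ[a<=3](γ[b; MIN(g)→a](S)) → 1
  (ρ[h/b](S) ⋈[h=b] σ[a<=3](γ[b; MIN(g)→a](S))) → 1
  π[b,a,g,h]((ρ[h/b](S) ⋈[h=b] σ[a<=3](γ[b; MIN(g)→a](S)))) → 1

E1 and E2 produce the same multiset:
b | a | g | h
5 | 2 | 2 | 5

yes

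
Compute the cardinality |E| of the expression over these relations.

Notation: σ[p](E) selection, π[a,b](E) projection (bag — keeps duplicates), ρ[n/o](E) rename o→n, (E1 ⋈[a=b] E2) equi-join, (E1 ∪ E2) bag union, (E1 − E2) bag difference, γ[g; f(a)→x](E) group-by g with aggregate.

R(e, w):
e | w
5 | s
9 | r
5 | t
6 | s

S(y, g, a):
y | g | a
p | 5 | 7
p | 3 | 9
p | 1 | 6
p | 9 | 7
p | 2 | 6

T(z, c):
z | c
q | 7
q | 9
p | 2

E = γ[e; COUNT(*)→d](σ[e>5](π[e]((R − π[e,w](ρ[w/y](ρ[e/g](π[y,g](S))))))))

Row counts bottom-up:
  R → 4
  S → 5
  π[y,g](S) → 5
  ρ[e/g](π[y,g](S)) → 5
  ρ[w/y](ρ[e/g](π[y,g](S))) → 5
  π[e,w](ρ[w/y](ρ[e/g](π[y,g](S)))) → 5
  (R − π[e,w](ρ[w/y](ρ[e/g](π[y,g](S))))) → 4
  π[e]((R − π[e,w](ρ[w/y](ρ[e/g](π[y,g](S)))))) → 4
  σ[e>5](π[e]((R − π[e,w](ρ[w/y](ρ[e/g](π[y,g](S))))))) → 2
  γ[e; COUNT(*)→d](σ[e>5](π[e]((R − π[e,w](ρ[w/y](ρ[e/g](π[y,g](S)))))))) → 2

|E| = 2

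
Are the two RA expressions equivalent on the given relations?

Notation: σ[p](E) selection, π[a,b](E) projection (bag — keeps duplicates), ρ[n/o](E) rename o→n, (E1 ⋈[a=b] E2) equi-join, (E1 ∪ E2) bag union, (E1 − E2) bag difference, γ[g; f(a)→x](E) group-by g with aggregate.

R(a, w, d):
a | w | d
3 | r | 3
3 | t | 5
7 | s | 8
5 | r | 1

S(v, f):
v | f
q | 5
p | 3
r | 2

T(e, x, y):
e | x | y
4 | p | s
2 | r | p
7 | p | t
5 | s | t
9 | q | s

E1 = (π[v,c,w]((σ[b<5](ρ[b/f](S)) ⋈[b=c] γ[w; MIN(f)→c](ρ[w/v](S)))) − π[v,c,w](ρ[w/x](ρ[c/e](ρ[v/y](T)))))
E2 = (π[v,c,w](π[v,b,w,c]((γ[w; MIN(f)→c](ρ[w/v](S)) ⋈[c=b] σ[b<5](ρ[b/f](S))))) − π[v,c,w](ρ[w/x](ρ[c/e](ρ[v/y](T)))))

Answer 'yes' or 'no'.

E1 subexpression sizes:
  S → 3
  ρ[b/f](S) → 3
  σ[b<5](ρ[b/f](S)) → 2
  S → 3
  ρ[w/v](S) → 3
  γ[w; MIN(f)→c](ρ[w/v](S)) → 3
  (σ[b<5](ρ[b/f](S)) ⋈[b=c] γ[w; MIN(f)→c](ρ[w/v](S))) → 2
  π[v,c,w]((σ[b<5](ρ[b/f](S)) ⋈[b=c] γ[w; MIN(f)→c](ρ[w/v](S)))) → 2
  T → 5
  ρ[v/y](T) → 5
  ρ[c/e](ρ[v/y](T)) → 5
  ρ[w/x](ρ[c/e](ρ[v/y](T))) → 5
  π[v,c,w](ρ[w/x](ρ[c/e](ρ[v/y](T)))) → 5
  (π[v,c,w]((σ[b<5](ρ[b/f](S)) ⋈[b=c] γ[w; MIN(f)→c](ρ[w/v](S)))) − π[v,c,w](ρ[w/x](ρ[c/e](ρ[v/y](T))))) → 2
E2 subexpression sizes:
  S → 3
  ρ[w/v](S) → 3
  γ[w; MIN(f)→c](ρ[w/v](S)) → 3
  S → 3
  ρ[b/f](S) → 3
  σ[b<5](ρ[b/f](S)) → 2
  (γ[w; MIN(f)→c](ρ[w/v](S)) ⋈[c=b] σ[b<5](ρ[b/f](S))) → 2
  π[v,b,w,c]((γ[w; MIN(f)→c](ρ[w/v](S)) ⋈[c=b] σ[b<5](ρ[b/f](S)))) → 2
  π[v,c,w](π[v,b,w,c]((γ[w; MIN(f)→c](ρ[w/v](S)) ⋈[c=b] σ[b<5](ρ[b/f](S))))) → 2
  T → 5
  ρ[v/y](T) → 5
  ρ[c/e](ρ[v/y](T)) → 5
  ρ[w/x](ρ[c/e](ρ[v/y](T))) → 5
  π[v,c,w](ρ[w/x](ρ[c/e](ρ[v/y](T)))) → 5
  (π[v,c,w](π[v,b,w,c]((γ[w; MIN(f)→c](ρ[w/v](S)) ⋈[c=b] σ[b<5](ρ[b/f](S))))) − π[v,c,w](ρ[w/x](ρ[c/e](ρ[v/y](T))))) → 2

E1 and E2 produce the same multiset:
v | c | w
p | 3 | p
r | 2 | r

yes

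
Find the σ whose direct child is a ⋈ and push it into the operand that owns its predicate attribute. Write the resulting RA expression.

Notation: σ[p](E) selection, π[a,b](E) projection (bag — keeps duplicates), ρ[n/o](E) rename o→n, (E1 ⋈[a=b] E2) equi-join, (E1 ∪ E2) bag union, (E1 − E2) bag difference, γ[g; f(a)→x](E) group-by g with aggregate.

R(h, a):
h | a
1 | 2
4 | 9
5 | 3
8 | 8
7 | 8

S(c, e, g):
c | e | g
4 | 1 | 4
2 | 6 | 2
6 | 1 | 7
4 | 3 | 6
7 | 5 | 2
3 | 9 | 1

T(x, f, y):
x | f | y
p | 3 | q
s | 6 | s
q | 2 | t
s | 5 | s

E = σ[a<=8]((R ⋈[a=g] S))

σ filters on a, owned by the left side.
E' = (σ[a<=8](R) ⋈[a=g] S)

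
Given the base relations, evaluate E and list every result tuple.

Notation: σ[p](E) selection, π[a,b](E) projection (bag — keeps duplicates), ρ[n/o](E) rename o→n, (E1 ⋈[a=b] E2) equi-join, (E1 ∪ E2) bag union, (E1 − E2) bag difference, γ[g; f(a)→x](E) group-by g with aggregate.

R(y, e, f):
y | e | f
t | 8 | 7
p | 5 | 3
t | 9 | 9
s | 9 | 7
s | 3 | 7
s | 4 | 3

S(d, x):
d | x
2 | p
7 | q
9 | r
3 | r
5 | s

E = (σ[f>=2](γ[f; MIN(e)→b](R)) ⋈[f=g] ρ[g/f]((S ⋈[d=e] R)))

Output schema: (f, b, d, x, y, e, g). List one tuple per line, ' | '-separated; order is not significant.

Stepwise |·|:
  R → 6
  γ[f; MIN(e)→b](R) → 3
  σ[f>=2](γ[f; MIN(e)→b](R)) → 3
  S → 5
  R → 6
  (S ⋈[d=e] R) → 4
  ρ[g/f]((S ⋈[d=e] R)) → 4
  (σ[f>=2](γ[f; MIN(e)→b](R)) ⋈[f=g] ρ[g/f]((S ⋈[d=e] R))) → 4

== RESULT ==
f | b | d | x | y | e | g
3 | 4 | 5 | s | p | 5 | 3
7 | 3 | 3 | r | s | 3 | 7
7 | 3 | 9 | r | s | 9 | 7
9 | 9 | 9 | r | t | 9 | 9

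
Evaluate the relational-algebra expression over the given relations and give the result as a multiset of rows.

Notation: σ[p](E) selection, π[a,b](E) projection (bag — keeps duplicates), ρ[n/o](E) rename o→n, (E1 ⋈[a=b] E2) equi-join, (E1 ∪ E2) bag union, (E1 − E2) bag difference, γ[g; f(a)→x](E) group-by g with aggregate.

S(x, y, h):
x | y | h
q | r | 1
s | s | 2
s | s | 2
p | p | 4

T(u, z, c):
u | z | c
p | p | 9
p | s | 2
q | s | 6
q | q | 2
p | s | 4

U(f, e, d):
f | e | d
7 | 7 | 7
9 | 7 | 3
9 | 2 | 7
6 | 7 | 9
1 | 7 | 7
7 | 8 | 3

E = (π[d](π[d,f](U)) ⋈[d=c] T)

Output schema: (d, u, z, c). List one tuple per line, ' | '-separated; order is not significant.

Per-node cardinality:
  U → 6
  π[d,f](U) → 6
  π[d](π[d,f](U)) → 6
  T → 5
  (π[d](π[d,f](U)) ⋈[d=c] T) → 1

== RESULT ==
d | u | z | c
9 | p | p | 9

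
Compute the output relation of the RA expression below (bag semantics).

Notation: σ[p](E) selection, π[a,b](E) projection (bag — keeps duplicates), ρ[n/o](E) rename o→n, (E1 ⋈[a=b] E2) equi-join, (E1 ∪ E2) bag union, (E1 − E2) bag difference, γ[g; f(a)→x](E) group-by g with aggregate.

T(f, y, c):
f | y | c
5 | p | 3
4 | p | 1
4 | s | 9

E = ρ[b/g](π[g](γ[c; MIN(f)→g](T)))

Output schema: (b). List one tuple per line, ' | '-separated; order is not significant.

Stepwise |·|:
  T → 3
  γ[c; MIN(f)→g](T) → 3
  π[g](γ[c; MIN(f)→g](T)) → 3
  ρ[b/g](π[g](γ[c; MIN(f)→g](T))) → 3

== RESULT ==
b
4
4
5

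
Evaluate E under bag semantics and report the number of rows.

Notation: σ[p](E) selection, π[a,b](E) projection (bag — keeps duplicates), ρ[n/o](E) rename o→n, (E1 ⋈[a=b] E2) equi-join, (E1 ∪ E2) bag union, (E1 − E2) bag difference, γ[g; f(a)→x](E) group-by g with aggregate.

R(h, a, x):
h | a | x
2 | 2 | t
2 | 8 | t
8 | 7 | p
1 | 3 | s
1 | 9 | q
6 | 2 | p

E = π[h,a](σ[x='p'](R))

Subexpression sizes:
  R → 6
  σ[x='p'](R) → 2
  π[h,a](σ[x='p'](R)) → 2

|E| = 2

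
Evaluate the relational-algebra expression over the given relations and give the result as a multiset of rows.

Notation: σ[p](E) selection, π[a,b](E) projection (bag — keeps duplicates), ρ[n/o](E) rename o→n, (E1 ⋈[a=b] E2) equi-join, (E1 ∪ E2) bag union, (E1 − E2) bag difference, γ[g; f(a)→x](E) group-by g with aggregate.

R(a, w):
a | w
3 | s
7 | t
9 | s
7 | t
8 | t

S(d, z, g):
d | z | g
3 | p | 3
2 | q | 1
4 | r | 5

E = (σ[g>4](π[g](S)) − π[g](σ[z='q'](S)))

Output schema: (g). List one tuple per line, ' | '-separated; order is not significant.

Row counts bottom-up:
  S → 3
  π[g](S) → 3
  σ[g>4](π[g](S)) → 1
  S → 3
  σ[z='q'](S) → 1
  π[g](σ[z='q'](S)) → 1
  (σ[g>4](π[g](S)) − π[g](σ[z='q'](S))) → 1

== RESULT ==
g
5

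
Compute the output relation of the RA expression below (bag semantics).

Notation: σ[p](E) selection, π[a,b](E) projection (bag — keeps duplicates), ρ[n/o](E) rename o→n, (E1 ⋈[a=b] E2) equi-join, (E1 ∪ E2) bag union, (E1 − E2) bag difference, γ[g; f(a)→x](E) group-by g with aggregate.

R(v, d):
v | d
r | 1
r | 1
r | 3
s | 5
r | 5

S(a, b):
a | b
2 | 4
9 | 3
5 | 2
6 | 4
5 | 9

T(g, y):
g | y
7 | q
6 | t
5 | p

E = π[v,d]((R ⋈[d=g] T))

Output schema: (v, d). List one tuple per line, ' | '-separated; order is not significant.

Row counts bottom-up:
  R → 5
  T → 3
  (R ⋈[d=g] T) → 2
  π[v,d]((R ⋈[d=g] T)) → 2

== RESULT ==
v | d
r | 5
s | 5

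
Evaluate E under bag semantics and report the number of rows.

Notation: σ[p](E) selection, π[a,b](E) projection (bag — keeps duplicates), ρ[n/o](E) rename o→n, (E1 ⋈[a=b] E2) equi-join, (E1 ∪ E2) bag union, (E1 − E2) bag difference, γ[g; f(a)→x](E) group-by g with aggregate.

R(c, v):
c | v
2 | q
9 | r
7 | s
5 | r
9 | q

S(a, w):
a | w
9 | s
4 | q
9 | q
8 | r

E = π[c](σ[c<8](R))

Per-node cardinality:
  R → 5
  σ[c<8](R) → 3
  π[c](σ[c<8](R)) → 3

|E| = 3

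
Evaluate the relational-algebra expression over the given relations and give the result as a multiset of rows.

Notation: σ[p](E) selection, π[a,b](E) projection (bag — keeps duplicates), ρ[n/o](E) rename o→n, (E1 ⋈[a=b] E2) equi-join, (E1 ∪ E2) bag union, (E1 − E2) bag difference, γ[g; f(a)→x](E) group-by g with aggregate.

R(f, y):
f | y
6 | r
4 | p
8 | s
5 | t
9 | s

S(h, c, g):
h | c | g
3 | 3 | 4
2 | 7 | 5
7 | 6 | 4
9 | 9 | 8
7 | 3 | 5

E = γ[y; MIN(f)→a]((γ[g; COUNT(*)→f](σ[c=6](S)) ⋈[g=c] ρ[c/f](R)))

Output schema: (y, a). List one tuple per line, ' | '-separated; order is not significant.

Stepwise |·|:
  S → 5
  σ[c=6](S) → 1
  γ[g; COUNT(*)→f](σ[c=6](S)) → 1
  R → 5
  ρ[c/f](R) → 5
  (γ[g; COUNT(*)→f](σ[c=6](S)) ⋈[g=c] ρ[c/f](R)) → 1
  γ[y; MIN(f)→a]((γ[g; COUNT(*)→f](σ[c=6](S)) ⋈[g=c] ρ[c/f](R))) → 1

== RESULT ==
y | a
p | 1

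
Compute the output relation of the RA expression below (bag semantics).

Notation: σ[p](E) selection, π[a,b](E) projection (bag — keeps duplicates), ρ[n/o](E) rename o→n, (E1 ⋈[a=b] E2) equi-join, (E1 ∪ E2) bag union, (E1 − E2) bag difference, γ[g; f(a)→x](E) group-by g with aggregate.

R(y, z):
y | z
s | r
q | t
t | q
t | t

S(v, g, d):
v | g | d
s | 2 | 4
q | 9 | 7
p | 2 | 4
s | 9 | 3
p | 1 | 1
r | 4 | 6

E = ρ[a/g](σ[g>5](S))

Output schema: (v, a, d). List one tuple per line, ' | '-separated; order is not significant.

Stepwise |·|:
  S → 6
  σ[g>5](S) → 2
  ρ[a/g](σ[g>5](S)) → 2

== RESULT ==
v | a | d
q | 9 | 7
s | 9 | 3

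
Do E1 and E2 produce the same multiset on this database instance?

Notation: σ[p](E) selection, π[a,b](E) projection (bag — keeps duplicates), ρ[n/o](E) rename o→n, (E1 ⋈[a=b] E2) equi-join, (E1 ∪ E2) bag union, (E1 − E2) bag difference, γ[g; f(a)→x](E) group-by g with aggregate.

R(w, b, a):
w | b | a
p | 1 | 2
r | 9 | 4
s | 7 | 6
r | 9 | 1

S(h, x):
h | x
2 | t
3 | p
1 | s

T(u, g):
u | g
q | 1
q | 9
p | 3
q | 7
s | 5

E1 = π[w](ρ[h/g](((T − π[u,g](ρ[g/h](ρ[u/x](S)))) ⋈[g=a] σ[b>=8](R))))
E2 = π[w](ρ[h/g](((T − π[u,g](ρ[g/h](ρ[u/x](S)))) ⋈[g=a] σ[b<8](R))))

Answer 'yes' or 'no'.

E1 row counts bottom-up:
  T → 5
  S → 3
  ρ[u/x](S) → 3
  ρ[g/h](ρ[u/x](S)) → 3
  π[u,g](ρ[g/h](ρ[u/x](S))) → 3
  (T − π[u,g](ρ[g/h](ρ[u/x](S)))) → 4
  R → 4
  σ[b>=8](R) → 2
  ((T − π[u,g](ρ[g/h](ρ[u/x](S)))) ⋈[g=a] σ[b>=8](R)) → 1
  ρ[h/g](((T − π[u,g](ρ[g/h](ρ[u/x](S)))) ⋈[g=a] σ[b>=8](R))) → 1
  π[w](ρ[h/g](((T − π[u,g](ρ[g/h](ρ[u/x](S)))) ⋈[g=a] σ[b>=8](R)))) → 1
E2 row counts bottom-up:
  T → 5
  S → 3
  ρ[u/x](S) → 3
  ρ[g/h](ρ[u/x](S)) → 3
  π[u,g](ρ[g/h](ρ[u/x](S))) → 3
  (T − π[u,g](ρ[g/h](ρ[u/x](S)))) → 4
  R → 4
  σ[b<8](R) → 2
  ((T − π[u,g](ρ[g/h](ρ[u/x](S)))) ⋈[g=a] σ[b<8](R)) → 0
  ρ[h/g](((T − π[u,g](ρ[g/h](ρ[u/x](S)))) ⋈[g=a] σ[b<8](R))) → 0
  π[w](ρ[h/g](((T − π[u,g](ρ[g/h](ρ[u/x](S)))) ⋈[g=a] σ[b<8](R)))) → 0

E1 result:
w
r
E2 result:
w
(0 rows)
Witness: ('r',) appears 1× in E1 but 0× in E2.

no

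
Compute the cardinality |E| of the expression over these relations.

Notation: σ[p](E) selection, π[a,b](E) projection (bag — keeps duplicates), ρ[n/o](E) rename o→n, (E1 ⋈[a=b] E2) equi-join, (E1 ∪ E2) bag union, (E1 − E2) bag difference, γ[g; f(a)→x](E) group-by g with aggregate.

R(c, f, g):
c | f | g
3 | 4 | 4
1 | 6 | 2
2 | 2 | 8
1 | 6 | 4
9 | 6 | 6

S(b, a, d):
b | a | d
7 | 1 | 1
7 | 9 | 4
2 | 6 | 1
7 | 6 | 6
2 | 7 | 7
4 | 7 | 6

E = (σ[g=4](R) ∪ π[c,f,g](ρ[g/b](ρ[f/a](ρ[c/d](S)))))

Stepwise |·|:
  R → 5
  σ[g=4](R) → 2
  S → 6
  ρ[c/d](S) → 6
  ρ[f/a](ρ[c/d](S)) → 6
  ρ[g/b](ρ[f/a](ρ[c/d](S))) → 6
  π[c,f,g](ρ[g/b](ρ[f/a](ρ[c/d](S)))) → 6
  (σ[g=4](R) ∪ π[c,f,g](ρ[g/b](ρ[f/a](ρ[c/d](S))))) → 8

|E| = 8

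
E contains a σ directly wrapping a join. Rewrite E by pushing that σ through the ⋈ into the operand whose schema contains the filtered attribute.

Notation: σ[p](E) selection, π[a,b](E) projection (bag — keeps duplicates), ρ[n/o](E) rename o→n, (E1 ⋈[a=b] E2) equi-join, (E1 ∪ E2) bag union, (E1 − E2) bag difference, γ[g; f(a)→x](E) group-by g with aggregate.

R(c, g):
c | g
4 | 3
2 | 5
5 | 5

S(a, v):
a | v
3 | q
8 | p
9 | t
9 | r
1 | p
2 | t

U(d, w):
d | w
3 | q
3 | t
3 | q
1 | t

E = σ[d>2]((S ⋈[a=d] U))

σ filters on d, owned by the right side.
E' = (S ⋈[a=d] σ[d>2](U))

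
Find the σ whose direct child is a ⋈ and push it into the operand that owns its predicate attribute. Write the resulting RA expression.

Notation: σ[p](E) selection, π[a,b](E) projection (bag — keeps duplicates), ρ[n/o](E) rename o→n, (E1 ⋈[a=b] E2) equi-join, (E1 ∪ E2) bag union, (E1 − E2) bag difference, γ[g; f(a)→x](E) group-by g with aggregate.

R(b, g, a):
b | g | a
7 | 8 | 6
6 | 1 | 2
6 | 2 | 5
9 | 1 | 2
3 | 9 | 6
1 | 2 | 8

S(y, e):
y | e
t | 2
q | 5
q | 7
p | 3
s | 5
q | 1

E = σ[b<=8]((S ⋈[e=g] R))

σ filters on b, owned by the right side.
E' = (S ⋈[e=g] σ[b<=8](R))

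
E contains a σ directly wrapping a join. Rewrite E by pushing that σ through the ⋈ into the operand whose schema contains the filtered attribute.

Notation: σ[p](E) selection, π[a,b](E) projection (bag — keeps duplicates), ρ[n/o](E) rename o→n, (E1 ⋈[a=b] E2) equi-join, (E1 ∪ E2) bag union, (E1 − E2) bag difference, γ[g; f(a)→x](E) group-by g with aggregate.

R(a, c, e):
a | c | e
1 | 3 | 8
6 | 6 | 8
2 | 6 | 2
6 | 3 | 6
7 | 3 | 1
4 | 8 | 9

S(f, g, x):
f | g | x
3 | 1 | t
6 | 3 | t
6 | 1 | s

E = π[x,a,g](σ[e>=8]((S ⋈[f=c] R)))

σ filters on e, owned by the right side.
E' = π[x,a,g]((S ⋈[f=c] σ[e>=8](R)))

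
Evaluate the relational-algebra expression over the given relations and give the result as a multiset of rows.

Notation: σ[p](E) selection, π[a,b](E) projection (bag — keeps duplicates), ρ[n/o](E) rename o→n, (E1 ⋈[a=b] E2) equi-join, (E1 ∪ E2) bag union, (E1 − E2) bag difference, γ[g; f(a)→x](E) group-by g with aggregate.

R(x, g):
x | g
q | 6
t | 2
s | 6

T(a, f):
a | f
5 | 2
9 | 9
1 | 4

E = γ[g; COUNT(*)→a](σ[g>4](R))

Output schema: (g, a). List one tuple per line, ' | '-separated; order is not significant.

Stepwise |·|:
  R → 3
  σ[g>4](R) → 2
  γ[g; COUNT(*)→a](σ[g>4](R)) → 1

== RESULT ==
g | a
6 | 2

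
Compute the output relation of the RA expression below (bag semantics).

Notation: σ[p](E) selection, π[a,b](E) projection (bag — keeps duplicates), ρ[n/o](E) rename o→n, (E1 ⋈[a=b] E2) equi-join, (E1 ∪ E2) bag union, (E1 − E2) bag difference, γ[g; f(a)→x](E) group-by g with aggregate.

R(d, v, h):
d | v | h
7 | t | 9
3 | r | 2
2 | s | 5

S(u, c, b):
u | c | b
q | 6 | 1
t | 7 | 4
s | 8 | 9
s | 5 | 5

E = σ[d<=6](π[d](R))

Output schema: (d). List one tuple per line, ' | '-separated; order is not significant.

Subexpression sizes:
  R → 3
  π[d](R) → 3
  σ[d<=6](π[d](R)) → 2

== RESULT ==
d
2
3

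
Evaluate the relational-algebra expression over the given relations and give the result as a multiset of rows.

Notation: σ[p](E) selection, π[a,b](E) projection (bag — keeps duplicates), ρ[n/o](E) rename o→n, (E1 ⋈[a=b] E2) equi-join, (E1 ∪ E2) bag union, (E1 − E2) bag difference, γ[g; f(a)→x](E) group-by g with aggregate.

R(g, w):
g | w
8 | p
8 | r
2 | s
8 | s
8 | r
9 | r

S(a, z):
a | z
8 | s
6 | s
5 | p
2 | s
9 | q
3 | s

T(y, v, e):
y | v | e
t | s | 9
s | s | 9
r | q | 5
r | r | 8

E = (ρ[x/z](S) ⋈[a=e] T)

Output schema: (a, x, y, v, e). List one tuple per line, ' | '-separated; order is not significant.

Per-node cardinality:
  S → 6
  ρ[x/z](S) → 6
  T → 4
  (ρ[x/z](S) ⋈[a=e] T) → 4

== RESULT ==
a | x | y | v | e
5 | p | r | q | 5
8 | s | r | r | 8
9 | q | s | s | 9
9 | q | t | s | 9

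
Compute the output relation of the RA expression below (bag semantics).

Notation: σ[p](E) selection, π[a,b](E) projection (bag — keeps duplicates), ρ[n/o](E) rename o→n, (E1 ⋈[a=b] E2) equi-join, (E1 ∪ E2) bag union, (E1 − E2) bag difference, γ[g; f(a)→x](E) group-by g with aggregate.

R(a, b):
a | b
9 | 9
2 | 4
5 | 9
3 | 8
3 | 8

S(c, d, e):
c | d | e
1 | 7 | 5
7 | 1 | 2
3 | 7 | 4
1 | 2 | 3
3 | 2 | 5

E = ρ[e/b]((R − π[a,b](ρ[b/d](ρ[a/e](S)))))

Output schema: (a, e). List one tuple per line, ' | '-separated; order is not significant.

Per-node cardinality:
  R → 5
  S → 5
  ρ[a/e](S) → 5
  ρ[b/d](ρ[a/e](S)) → 5
  π[a,b](ρ[b/d](ρ[a/e](S))) → 5
  (R − π[a,b](ρ[b/d](ρ[a/e](S)))) → 5
  ρ[e/b]((R − π[a,b](ρ[b/d](ρ[a/e](S))))) → 5

== RESULT ==
a | e
2 | 4
3 | 8
3 | 8
5 | 9
9 | 9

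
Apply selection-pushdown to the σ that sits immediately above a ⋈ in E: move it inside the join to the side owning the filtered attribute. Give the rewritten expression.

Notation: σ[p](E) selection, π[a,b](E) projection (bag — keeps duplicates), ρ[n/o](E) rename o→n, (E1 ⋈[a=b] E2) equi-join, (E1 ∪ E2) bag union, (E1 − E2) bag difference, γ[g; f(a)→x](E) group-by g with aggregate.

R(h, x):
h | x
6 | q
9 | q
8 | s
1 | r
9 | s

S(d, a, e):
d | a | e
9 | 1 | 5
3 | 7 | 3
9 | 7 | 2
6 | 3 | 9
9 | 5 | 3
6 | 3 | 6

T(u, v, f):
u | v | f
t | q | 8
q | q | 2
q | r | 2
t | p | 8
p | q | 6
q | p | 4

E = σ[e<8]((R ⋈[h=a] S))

σ filters on e, owned by the right side.
E' = (R ⋈[h=a] σ[e<8](S))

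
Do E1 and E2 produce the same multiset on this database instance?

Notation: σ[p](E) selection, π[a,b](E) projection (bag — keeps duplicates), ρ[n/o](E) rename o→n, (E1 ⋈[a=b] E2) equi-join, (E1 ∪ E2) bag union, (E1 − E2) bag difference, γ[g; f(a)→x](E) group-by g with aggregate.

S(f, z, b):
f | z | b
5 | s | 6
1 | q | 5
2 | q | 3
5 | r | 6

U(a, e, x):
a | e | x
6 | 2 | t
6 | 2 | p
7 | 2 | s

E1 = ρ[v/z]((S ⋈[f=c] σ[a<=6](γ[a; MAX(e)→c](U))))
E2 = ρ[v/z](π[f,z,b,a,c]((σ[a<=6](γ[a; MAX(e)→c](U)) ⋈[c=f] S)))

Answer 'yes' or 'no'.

E1 subexpression sizes:
  S → 4
  U → 3
  γ[a; MAX(e)→c](U) → 2
  σ[a<=6](γ[a; MAX(e)→c](U)) → 1
  (S ⋈[f=c] σ[a<=6](γ[a; MAX(e)→c](U))) → 1
  ρ[v/z]((S ⋈[f=c] σ[a<=6](γ[a; MAX(e)→c](U)))) → 1
E2 subexpression sizes:
  U → 3
  γ[a; MAX(e)→c](U) → 2
  σ[a<=6](γ[a; MAX(e)→c](U)) → 1
  S → 4
  (σ[a<=6](γ[a; MAX(e)→c](U)) ⋈[c=f] S) → 1
  π[f,z,b,a,c]((σ[a<=6](γ[a; MAX(e)→c](U)) ⋈[c=f] S)) → 1
  ρ[v/z](π[f,z,b,a,c]((σ[a<=6](γ[a; MAX(e)→c](U)) ⋈[c=f] S))) → 1

E1 and E2 produce the same multiset:
f | v | b | a | c
2 | q | 3 | 6 | 2

yes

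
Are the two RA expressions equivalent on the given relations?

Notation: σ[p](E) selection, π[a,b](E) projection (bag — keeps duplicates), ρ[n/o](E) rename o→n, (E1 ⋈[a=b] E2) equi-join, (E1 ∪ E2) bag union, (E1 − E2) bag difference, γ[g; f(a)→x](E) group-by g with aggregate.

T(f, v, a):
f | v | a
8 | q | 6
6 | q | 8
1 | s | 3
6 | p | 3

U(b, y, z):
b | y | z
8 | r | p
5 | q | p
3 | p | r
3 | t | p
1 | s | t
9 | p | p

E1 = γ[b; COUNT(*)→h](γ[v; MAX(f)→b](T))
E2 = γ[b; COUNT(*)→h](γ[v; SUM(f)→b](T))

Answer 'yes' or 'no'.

E1 row counts bottom-up:
  T → 4
  γ[v; MAX(f)→b](T) → 3
  γ[b; COUNT(*)→h](γ[v; MAX(f)→b](T)) → 3
E2 row counts bottom-up:
  T → 4
  γ[v; SUM(f)→b](T) → 3
  γ[b; COUNT(*)→h](γ[v; SUM(f)→b](T)) → 3

E1 result:
b | h
1 | 1
6 | 1
8 | 1
E2 result:
b | h
1 | 1
6 | 1
14 | 1
Witness: (8, 1) appears 1× in E1 but 0× in E2.

no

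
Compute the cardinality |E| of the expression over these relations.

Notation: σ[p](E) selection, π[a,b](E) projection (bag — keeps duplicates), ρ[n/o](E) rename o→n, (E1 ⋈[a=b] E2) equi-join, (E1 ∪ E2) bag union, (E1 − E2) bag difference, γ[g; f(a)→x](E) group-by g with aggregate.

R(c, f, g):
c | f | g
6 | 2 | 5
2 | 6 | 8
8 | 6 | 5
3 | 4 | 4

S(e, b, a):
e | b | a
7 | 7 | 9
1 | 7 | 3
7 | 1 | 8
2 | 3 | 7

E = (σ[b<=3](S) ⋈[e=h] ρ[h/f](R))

Row counts bottom-up:
  S → 4
  σ[b<=3](S) → 2
  R → 4
  ρ[h/f](R) → 4
  (σ[b<=3](S) ⋈[e=h] ρ[h/f](R)) → 1

|E| = 1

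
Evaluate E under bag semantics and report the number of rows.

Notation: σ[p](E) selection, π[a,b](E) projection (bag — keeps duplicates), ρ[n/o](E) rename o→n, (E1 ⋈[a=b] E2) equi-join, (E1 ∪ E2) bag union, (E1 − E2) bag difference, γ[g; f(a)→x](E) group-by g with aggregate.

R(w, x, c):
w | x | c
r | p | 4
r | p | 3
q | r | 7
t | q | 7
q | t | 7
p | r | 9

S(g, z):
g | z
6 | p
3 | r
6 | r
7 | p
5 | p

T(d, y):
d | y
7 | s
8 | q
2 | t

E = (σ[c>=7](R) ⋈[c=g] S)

Subexpression sizes:
  R → 6
  σ[c>=7](R) → 4
  S → 5
  (σ[c>=7](R) ⋈[c=g] S) → 3

|E| = 3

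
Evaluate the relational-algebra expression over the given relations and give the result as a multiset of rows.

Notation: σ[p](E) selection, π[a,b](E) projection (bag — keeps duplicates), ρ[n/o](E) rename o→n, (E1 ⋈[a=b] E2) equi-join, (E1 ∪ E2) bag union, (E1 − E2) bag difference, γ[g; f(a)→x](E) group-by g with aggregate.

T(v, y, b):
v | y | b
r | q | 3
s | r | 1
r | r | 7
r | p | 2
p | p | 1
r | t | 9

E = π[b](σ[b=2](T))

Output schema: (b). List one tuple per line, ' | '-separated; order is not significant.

Stepwise |·|:
  T → 6
  σ[b=2](T) → 1
  π[b](σ[b=2](T)) → 1

== RESULT ==
b
2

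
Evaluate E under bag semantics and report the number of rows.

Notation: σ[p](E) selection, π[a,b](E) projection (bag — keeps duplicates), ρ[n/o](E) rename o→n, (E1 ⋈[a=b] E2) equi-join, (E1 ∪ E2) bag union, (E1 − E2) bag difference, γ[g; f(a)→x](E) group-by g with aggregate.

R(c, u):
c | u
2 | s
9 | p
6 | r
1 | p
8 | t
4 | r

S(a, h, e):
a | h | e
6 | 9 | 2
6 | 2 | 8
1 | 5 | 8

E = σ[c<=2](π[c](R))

Subexpression sizes:
  R → 6
  π[c](R) → 6
  σ[c<=2](π[c](R)) → 2

|E| = 2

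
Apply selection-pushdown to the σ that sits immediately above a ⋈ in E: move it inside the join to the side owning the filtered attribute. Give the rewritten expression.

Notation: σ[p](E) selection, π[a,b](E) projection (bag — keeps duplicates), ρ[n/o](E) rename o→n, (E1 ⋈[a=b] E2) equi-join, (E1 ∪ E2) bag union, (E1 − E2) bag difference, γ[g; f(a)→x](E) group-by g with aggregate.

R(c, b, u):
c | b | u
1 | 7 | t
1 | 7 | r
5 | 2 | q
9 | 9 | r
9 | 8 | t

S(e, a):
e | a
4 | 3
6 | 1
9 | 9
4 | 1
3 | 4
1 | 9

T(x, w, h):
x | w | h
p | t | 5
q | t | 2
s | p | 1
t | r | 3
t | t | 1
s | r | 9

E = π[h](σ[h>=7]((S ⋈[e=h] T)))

σ filters on h, owned by the right side.
E' = π[h]((S ⋈[e=h] σ[h>=7](T)))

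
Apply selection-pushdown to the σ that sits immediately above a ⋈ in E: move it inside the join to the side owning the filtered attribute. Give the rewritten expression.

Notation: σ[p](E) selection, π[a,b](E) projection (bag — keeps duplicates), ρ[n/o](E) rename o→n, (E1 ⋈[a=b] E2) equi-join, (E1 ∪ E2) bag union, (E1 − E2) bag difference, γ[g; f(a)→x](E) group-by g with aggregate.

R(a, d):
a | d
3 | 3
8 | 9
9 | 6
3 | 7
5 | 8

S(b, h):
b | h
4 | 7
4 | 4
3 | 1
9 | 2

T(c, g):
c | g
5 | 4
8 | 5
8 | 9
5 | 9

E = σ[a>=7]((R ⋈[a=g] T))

σ filters on a, owned by the left side.
E' = (σ[a>=7](R) ⋈[a=g] T)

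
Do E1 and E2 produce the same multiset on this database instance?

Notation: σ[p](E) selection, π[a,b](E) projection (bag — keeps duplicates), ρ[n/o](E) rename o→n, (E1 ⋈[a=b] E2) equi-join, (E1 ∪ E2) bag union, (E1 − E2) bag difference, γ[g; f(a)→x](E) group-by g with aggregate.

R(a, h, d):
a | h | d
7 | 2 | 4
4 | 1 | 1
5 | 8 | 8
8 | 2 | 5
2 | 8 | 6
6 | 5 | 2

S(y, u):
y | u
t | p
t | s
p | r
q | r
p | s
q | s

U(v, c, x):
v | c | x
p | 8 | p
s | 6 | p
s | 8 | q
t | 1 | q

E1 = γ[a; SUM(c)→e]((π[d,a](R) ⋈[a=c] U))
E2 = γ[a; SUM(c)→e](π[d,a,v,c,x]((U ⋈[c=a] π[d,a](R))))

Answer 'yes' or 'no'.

E1 per-node cardinality:
  R → 6
  π[d,a](R) → 6
  U → 4
  (π[d,a](R) ⋈[a=c] U) → 3
  γ[a; SUM(c)→e]((π[d,a](R) ⋈[a=c] U)) → 2
E2 per-node cardinality:
  U → 4
  R → 6
  π[d,a](R) → 6
  (U ⋈[c=a] π[d,a](R)) → 3
  π[d,a,v,c,x]((U ⋈[c=a] π[d,a](R))) → 3
  γ[a; SUM(c)→e](π[d,a,v,c,x]((U ⋈[c=a] π[d,a](R)))) → 2

E1 and E2 produce the same multiset:
a | e
6 | 6
8 | 16

yes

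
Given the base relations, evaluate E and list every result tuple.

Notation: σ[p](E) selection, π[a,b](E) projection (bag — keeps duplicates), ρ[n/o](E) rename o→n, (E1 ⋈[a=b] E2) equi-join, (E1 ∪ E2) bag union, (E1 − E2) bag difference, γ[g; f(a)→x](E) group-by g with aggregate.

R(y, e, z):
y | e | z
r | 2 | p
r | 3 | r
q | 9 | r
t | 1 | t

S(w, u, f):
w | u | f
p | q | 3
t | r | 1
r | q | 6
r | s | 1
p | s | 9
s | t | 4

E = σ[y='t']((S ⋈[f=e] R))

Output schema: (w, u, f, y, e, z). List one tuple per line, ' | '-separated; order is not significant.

Stepwise |·|:
  S → 6
  R → 4
  (S ⋈[f=e] R) → 4
  σ[y='t']((S ⋈[f=e] R)) → 2

== RESULT ==
w | u | f | y | e | z
r | s | 1 | t | 1 | t
t | r | 1 | t | 1 | t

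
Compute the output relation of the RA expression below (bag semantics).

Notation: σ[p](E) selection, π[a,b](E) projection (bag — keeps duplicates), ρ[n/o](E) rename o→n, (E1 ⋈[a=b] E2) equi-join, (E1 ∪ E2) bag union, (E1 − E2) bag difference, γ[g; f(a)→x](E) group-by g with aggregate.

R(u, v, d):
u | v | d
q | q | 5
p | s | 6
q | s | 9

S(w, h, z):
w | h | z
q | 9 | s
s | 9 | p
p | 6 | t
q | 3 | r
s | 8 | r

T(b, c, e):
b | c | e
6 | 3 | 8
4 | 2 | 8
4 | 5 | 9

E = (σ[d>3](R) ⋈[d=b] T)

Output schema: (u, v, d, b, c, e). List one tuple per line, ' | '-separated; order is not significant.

Row counts bottom-up:
  R → 3
  σ[d>3](R) → 3
  T → 3
  (σ[d>3](R) ⋈[d=b] T) → 1

== RESULT ==
u | v | d | b | c | e
p | s | 6 | 6 | 3 | 8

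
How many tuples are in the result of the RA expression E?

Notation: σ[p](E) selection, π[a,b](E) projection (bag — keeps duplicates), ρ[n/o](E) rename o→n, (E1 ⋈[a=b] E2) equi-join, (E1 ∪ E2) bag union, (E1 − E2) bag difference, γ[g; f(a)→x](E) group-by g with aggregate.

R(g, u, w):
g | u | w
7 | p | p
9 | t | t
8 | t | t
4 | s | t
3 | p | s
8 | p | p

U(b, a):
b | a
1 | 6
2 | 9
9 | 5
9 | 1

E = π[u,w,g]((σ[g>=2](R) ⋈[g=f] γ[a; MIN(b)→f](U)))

Stepwise |·|:
  R → 6
  σ[g>=2](R) → 6
  U → 4
  γ[a; MIN(b)→f](U) → 4
  (σ[g>=2](R) ⋈[g=f] γ[a; MIN(b)→f](U)) → 2
  π[u,w,g]((σ[g>=2](R) ⋈[g=f] γ[a; MIN(b)→f](U))) → 2

|E| = 2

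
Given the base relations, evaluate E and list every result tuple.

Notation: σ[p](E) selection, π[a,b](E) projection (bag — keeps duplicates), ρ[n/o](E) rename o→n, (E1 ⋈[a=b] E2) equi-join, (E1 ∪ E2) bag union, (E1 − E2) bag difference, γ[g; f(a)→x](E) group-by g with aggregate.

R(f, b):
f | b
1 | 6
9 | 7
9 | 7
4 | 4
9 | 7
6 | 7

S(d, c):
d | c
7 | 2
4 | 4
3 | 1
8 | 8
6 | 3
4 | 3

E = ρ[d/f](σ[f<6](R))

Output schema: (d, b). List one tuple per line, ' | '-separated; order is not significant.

Stepwise |·|:
  R → 6
  σ[f<6](R) → 2
  ρ[d/f](σ[f<6](R)) → 2

== RESULT ==
d | b
1 | 6
4 | 4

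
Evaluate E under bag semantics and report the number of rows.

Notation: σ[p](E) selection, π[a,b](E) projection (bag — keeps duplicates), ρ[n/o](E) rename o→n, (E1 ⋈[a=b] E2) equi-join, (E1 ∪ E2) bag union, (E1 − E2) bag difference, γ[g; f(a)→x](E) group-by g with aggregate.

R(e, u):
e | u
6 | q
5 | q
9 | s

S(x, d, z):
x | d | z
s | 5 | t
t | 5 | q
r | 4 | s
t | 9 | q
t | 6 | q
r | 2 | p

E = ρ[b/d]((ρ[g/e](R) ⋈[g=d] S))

Subexpression sizes:
  R → 3
  ρ[g/e](R) → 3
  S → 6
  (ρ[g/e](R) ⋈[g=d] S) → 4
  ρ[b/d]((ρ[g/e](R) ⋈[g=d] S)) → 4

|E| = 4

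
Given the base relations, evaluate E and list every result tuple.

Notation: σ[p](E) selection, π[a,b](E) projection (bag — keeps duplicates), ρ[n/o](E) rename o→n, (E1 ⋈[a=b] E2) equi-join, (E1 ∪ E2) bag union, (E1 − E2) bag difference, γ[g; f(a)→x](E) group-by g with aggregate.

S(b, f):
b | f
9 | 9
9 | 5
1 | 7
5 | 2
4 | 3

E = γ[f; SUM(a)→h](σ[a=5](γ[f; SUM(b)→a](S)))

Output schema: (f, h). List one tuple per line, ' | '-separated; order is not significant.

Row counts bottom-up:
  S → 5
  γ[f; SUM(b)→a](S) → 5
  σ[a=5](γ[f; SUM(b)→a](S)) → 1
  γ[f; SUM(a)→h](σ[a=5](γ[f; SUM(b)→a](S))) → 1

== RESULT ==
f | h
2 | 5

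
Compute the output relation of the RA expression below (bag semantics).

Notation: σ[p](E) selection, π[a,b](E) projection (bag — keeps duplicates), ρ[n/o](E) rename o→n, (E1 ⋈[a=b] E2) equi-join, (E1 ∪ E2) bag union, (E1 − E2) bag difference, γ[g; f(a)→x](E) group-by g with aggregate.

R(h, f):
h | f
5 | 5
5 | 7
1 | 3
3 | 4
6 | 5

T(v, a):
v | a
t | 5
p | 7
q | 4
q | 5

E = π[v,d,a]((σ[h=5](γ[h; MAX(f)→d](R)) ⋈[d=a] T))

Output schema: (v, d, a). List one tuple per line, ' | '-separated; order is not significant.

Row counts bottom-up:
  R → 5
  γ[h; MAX(f)→d](R) → 4
  σ[h=5](γ[h; MAX(f)→d](R)) → 1
  T → 4
  (σ[h=5](γ[h; MAX(f)→d](R)) ⋈[d=a] T) → 1
  π[v,d,a]((σ[h=5](γ[h; MAX(f)→d](R)) ⋈[d=a] T)) → 1

== RESULT ==
v | d | a
p | 7 | 7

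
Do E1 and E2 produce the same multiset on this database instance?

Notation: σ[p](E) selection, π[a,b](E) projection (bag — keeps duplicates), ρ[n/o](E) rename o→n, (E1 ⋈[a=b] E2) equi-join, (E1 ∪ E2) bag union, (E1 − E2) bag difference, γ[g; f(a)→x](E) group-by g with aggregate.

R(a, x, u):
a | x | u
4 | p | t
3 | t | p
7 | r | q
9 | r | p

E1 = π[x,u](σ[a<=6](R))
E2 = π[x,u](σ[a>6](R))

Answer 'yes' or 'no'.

E1 row counts bottom-up:
  R → 4
  σ[a<=6](R) → 2
  π[x,u](σ[a<=6](R)) → 2
E2 row counts bottom-up:
  R → 4
  σ[a>6](R) → 2
  π[x,u](σ[a>6](R)) → 2

E1 result:
x | u
p | t
t | p
E2 result:
x | u
r | p
r | q
Witness: ('r', 'p') appears 0× in E1 but 1× in E2.

no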